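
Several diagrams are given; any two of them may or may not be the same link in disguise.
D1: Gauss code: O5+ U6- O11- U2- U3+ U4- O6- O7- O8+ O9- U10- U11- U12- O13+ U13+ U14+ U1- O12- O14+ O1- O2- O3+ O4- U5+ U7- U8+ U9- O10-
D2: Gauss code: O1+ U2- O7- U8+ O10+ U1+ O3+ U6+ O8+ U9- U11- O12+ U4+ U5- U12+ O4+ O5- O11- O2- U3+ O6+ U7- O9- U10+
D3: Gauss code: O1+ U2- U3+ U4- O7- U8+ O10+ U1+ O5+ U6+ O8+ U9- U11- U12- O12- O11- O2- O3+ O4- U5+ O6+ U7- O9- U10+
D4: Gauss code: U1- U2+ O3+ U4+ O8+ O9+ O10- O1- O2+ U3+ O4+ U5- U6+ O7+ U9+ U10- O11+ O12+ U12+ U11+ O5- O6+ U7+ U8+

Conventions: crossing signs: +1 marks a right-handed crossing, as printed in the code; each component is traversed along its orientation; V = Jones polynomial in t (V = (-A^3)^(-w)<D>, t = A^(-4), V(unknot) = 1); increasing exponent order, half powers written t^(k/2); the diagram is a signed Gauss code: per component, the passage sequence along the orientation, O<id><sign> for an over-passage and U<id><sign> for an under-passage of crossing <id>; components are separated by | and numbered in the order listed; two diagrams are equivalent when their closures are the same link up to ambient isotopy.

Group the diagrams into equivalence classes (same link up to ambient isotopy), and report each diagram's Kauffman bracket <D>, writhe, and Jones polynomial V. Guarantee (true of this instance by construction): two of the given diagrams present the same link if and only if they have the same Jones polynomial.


classes: {D1} | {D2, D3} | {D4}
V(D1) = -t^-6 + t^-5 - t^-4 + 2t^-3 - t^-2 + t^-1  [14 crossings, <D> = A^-8 - A^-4 + 2 - A^4 + A^8 - A^12, w = -4]
D2 (bracket -A^-18 + 3A^-14 - 5A^-10 + 6A^-6 - 6A^-2 + 6A^2 - 4A^6 + 3A^10 - A^14; 12 crossings at w = +2): V = -t^-2 + 3t^-1 - 4 + 6t - 6t^2 + 6t^3 - 5t^4 + 3t^5 - t^6
V(D3) = -t^-2 + 3t^-1 - 4 + 6t - 6t^2 + 6t^3 - 5t^4 + 3t^5 - t^6  [12 crossings, <D> = -A^-24 + 3A^-20 - 5A^-16 + 6A^-12 - 6A^-8 + 6A^-4 - 4 + 3A^4 - A^8, w = 0]
V(D4) = t + t^3 - t^4  [12 crossings, <D> = -A^2 + A^6 + A^14, w = +6]
note: V(t) takes 3 values over 4 diagrams, fixing the grouping


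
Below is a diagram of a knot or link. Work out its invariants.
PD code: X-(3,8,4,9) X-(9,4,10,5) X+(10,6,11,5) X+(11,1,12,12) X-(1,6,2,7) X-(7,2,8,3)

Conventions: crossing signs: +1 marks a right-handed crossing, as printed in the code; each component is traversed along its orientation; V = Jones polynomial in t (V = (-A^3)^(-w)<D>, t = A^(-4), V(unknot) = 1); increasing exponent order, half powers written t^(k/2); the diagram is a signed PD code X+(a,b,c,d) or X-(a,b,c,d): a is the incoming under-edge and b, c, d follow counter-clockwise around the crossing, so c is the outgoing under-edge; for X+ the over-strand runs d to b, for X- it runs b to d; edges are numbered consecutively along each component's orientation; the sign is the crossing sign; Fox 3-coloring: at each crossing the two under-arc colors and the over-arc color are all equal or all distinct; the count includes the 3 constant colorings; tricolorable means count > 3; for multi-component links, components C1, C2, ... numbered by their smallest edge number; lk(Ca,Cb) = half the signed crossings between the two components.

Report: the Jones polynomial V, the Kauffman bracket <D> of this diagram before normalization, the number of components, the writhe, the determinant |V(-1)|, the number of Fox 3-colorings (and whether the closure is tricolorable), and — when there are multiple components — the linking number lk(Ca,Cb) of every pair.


V(t) = -t^-4 + t^-3 + t^-1
bracket: A^-2 + A^6 - A^10, w = -2
1 component, writhe -2, over 6 crossings
det 3, colorings 9 of 3^6 — tricolorable
observation: |V(-1)| = 3: so tricolorable, since 3 divides 3


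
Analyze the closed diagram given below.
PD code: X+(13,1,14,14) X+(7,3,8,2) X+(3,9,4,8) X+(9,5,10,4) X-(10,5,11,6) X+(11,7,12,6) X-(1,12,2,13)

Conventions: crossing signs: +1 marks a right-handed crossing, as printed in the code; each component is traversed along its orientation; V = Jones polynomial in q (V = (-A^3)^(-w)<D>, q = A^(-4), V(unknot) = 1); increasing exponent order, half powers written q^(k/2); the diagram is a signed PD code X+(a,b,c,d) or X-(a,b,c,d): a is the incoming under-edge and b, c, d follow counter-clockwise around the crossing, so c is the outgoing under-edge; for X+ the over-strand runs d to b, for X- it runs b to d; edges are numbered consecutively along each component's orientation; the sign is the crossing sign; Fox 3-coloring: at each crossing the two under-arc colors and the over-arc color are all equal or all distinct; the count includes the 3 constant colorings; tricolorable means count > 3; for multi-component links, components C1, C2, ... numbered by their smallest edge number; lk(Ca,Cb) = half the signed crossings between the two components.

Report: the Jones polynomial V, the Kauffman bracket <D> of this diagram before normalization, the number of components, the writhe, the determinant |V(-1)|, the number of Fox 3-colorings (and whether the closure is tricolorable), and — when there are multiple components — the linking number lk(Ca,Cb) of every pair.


Jones polynomial: V(q) = q + q^3 - q^4
<D> = A^-7 - A^-3 - A^5; writhe +3
components 1, writhe +3 (7 crossings)
3-colorings: 9 of 3^7, det 3 — tricolorable
note: w = +3 shifts under R1 moves; the (-A^3)^(-3) factor cancels that in V


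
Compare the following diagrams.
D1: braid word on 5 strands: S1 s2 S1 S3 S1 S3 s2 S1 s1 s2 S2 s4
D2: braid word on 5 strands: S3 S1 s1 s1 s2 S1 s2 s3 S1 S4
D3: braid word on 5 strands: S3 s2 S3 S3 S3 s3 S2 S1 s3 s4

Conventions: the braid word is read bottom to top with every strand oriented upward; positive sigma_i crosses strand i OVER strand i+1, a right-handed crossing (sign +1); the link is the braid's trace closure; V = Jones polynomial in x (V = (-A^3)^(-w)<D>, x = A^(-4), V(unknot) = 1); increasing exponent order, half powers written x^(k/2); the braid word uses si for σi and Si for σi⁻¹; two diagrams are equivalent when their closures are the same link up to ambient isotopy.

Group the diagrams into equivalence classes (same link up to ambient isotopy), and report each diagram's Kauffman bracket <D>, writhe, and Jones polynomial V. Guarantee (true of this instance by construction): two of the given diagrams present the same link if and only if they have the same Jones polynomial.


classes: {D1} | {D2} | {D3}
V(D1) = -x^-6 + 2x^-5 - 2x^-4 + 4x^-3 - 2x^-2 + 3x^-1 - 1 + x  [12 crossings, <D> = A^-10 - A^-6 + 3A^-2 - 2A^2 + 4A^6 - 2A^10 + 2A^14 - A^18, w = -2]
V(D2) = 1 + x + x^2 + x^3  [10 crossings, <D> = A^-12 + A^-8 + A^-4 + 1, w = 0]
V(D3) = x^-3 + x^-2 + x^-1 + 1  (w -2, c 10, <D> = A^-6 + A^-2 + A^2 + A^6)
insight: comparing 3 Jones polynomials yields 3 groups


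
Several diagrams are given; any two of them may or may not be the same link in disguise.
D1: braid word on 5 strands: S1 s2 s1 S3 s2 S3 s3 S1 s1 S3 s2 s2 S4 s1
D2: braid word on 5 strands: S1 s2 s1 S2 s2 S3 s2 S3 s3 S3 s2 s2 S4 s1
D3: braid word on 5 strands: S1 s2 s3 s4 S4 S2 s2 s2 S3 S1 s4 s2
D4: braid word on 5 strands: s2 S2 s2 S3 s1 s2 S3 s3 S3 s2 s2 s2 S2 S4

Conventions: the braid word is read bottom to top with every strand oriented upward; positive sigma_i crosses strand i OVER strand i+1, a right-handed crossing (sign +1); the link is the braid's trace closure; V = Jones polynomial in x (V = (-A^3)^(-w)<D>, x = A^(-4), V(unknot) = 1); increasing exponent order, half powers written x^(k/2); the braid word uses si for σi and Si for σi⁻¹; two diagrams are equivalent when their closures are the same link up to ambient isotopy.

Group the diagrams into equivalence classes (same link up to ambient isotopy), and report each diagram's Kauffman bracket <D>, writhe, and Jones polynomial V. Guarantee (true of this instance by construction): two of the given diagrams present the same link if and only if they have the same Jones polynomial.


equivalence classes: {D1, D2, D4} | {D3}
D1 (bracket A^-14 - 2A^-10 + 2A^-6 - 2A^-2 + 2A^2 - A^6 + A^10; 14 crossings at w = +2): V = x^-1 - 1 + 2x - 2x^2 + 2x^3 - 2x^4 + x^5
V(D2) = x^-1 - 1 + 2x - 2x^2 + 2x^3 - 2x^4 + x^5  (w +2, c 14, <D> = A^-14 - 2A^-10 + 2A^-6 - 2A^-2 + 2A^2 - A^6 + A^10)
D3 (bracket A^-2 - A^2 + A^6 - A^10 + A^14; 12 crossings at w = +2): V = x^-2 - x^-1 + 1 - x + x^2
V(D4) = x^-1 - 1 + 2x - 2x^2 + 2x^3 - 2x^4 + x^5  [14 crossings, <D> = A^-14 - 2A^-10 + 2A^-6 - 2A^-2 + 2A^2 - A^6 + A^10, w = +2]
key observation: V(x) takes 2 values over 4 diagrams, fixing the grouping


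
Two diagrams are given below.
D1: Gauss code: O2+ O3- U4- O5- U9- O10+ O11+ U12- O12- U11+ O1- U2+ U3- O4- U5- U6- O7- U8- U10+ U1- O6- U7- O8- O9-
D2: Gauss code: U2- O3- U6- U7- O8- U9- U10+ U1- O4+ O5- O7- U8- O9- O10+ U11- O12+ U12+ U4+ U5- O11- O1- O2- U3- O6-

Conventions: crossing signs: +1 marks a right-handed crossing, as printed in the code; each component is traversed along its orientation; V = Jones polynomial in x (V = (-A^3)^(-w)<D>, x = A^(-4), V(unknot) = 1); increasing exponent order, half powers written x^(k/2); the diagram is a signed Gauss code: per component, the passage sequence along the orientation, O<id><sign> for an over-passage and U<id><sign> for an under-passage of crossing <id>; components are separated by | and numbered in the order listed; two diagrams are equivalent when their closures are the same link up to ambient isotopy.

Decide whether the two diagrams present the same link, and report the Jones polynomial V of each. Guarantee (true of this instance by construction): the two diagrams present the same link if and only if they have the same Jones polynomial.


equivalent: yes
D1 (bracket A^-10 + 2A^-2 - 2A^2 + A^6 - 2A^10 + A^14; 12 crossings at w = -6): V = x^-8 - 2x^-7 + x^-6 - 2x^-5 + 2x^-4 + x^-2
V(D2) = x^-8 - 2x^-7 + x^-6 - 2x^-5 + 2x^-4 + x^-2  (w -6, c 12, <D> = A^-10 + 2A^-2 - 2A^2 + A^6 - 2A^10 + A^14)
key observation: one V(x) for all 2 diagrams — one class (guaranteed)


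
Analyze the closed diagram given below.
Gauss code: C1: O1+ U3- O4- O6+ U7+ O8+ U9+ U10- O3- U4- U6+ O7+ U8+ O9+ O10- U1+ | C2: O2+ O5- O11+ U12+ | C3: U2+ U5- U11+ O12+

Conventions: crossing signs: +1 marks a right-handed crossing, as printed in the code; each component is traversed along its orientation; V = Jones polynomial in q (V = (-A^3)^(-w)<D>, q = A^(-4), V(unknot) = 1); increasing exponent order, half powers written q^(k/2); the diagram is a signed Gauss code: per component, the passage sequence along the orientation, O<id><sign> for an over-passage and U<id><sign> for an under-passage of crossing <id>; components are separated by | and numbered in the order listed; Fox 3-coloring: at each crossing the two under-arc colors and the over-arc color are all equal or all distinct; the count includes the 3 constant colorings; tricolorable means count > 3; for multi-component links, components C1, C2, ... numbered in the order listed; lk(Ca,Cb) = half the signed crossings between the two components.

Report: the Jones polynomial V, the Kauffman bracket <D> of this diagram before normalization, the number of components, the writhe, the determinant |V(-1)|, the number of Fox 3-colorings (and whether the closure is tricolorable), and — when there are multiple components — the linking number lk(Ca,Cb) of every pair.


Jones polynomial: V(q) = 1 + q + q^2 + q^3
<D> = 1 + A^4 + A^8 + A^12; writhe +4
components 3, writhe +4 (12 crossings)
linking number lk(C1,C2) = 0
lk(C1,C3): 0
lk(C2,C3) = +1
3-colorings: 9 of 3^12, det 0 — tricolorable
note: summing lk over 3 pairs gives +1


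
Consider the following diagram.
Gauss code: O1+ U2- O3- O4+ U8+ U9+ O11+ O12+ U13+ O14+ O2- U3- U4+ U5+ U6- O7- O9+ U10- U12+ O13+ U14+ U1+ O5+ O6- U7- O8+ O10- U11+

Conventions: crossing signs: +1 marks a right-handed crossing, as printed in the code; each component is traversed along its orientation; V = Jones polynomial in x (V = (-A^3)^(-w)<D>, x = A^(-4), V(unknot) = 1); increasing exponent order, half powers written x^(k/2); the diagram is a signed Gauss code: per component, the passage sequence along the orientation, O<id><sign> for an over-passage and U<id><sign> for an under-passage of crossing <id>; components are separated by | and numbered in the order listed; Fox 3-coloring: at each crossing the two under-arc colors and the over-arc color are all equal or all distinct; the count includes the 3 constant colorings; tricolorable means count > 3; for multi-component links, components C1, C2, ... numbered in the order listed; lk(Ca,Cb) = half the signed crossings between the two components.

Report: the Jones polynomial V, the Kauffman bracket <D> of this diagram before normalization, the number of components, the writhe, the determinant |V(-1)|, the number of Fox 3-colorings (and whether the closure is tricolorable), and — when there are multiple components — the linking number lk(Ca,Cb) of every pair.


Jones polynomial: V(x) = 2x - 2x^2 + 3x^3 - 3x^4 + 2x^5 - 2x^6 + x^7
<D> = A^-16 - 2A^-12 + 2A^-8 - 3A^-4 + 3 - 2A^4 + 2A^8; writhe +4
components 1, writhe +4 (14 crossings)
3-colorings: 9 of 3^14, det 15 — tricolorable
note: |V(-1)| = 15: so tricolorable, since 3 divides 15


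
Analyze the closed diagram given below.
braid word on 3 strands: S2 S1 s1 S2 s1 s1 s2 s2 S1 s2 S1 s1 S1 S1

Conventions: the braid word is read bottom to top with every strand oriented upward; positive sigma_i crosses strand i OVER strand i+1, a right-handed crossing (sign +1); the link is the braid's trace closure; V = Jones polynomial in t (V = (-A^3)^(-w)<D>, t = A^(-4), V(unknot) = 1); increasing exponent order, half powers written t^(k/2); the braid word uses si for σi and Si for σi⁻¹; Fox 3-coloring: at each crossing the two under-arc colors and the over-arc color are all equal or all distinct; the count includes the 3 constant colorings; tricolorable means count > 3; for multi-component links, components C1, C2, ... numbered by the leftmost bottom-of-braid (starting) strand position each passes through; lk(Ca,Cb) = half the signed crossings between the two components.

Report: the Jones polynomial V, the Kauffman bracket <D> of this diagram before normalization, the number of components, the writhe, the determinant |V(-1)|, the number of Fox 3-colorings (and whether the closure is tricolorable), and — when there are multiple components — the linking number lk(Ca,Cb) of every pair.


Jones polynomial: V(t) = t^-4 - 4t^-3 + 6t^-2 - 7t^-1 + 9 - 7t + 6t^2 - 4t^3 + t^4
<D> = A^-16 - 4A^-12 + 6A^-8 - 7A^-4 + 9 - 7A^4 + 6A^8 - 4A^12 + A^16; writhe 0
components 1, writhe 0 (14 crossings)
3-colorings: 27 of 3^14, det 45 — tricolorable
note: V is palindromic (span 8, det 45): t -> 1/t fixes it; necessary, not sufficient, for amphichirality


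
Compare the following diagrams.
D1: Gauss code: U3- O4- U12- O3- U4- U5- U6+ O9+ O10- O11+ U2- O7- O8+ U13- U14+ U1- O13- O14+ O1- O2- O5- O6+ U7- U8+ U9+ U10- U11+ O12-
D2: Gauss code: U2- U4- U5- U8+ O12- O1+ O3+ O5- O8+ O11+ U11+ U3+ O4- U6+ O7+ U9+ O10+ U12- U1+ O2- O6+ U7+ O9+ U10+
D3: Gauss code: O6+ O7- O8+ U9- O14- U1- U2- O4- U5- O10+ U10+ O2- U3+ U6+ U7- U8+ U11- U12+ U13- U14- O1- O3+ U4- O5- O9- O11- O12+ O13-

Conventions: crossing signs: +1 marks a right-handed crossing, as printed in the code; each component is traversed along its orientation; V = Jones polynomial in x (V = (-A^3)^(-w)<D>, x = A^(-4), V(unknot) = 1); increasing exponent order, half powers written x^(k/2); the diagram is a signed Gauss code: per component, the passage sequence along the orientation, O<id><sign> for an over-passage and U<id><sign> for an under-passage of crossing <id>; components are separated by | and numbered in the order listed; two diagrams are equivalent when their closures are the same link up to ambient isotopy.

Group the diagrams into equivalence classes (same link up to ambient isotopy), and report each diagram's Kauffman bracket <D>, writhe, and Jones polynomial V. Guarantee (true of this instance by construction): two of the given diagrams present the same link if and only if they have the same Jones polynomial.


grouping into links: {D1} | {D2} | {D3}
V(D1) = -x^-4 + x^-3 + x^-1  (w -4, c 14, <D> = A^-8 + 1 - A^4)
D2 (bracket -A^-4 + 1 + A^8; 12 crossings at w = +4): V = x + x^3 - x^4
V(D3) = -x^-6 + x^-5 - x^-4 + 2x^-3 - x^-2 + x^-1  [14 crossings, <D> = A^-8 - A^-4 + 2 - A^4 + A^8 - A^12, w = -4]
why: comparing 3 Jones polynomials yields 3 groups


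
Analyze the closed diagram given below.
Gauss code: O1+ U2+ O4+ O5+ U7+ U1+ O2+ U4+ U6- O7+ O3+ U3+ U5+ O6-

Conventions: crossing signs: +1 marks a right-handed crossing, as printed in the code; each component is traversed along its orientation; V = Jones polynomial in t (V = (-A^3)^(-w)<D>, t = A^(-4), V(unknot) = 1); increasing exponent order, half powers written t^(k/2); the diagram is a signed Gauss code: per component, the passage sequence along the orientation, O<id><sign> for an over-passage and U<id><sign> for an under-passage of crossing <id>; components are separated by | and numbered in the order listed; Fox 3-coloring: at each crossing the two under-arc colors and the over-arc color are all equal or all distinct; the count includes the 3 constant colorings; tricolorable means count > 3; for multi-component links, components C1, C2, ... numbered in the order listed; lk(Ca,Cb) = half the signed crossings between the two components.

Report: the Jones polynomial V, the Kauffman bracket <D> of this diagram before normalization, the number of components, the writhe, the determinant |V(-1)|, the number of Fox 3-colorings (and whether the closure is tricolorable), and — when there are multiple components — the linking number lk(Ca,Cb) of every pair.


V = t - t^2 + 2t^3 - t^4 + t^5 - t^6
<D> = A^-9 - A^-5 + A^-1 - 2A^3 + A^7 - A^11 (w = +5)
1 component over 7 crossings, w = +5
3 Fox colorings among 3^7, |V(-1)| = 7: not tricolorable
why: w = +5 shifts under R1 moves; the (-A^3)^(-5) factor cancels that in V


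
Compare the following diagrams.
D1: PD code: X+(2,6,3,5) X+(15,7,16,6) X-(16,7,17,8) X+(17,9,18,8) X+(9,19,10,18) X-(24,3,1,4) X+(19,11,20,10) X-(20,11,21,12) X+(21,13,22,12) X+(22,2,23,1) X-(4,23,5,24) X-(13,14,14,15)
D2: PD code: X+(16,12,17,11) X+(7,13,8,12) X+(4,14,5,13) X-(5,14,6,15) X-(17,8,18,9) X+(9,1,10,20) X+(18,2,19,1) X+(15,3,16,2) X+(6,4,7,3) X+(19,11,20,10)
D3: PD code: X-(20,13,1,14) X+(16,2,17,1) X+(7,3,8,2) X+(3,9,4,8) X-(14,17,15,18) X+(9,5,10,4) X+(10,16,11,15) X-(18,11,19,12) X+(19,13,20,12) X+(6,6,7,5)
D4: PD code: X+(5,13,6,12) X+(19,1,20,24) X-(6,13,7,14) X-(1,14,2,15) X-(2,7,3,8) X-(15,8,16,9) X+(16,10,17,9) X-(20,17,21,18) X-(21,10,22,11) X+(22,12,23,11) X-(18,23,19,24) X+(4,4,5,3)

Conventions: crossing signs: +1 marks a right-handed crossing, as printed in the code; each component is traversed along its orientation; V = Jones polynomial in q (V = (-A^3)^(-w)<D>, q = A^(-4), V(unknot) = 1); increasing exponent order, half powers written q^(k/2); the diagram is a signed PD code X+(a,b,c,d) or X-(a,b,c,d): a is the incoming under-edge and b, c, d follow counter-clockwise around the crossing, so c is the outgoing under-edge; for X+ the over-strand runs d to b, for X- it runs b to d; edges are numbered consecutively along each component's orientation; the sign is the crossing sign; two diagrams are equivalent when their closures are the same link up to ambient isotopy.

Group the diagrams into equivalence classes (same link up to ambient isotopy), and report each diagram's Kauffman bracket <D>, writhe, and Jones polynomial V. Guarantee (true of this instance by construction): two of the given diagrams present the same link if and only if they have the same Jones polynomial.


equivalence classes: {D1, D3} | {D2} | {D4}
D1 (bracket -A^-18 + 2A^-14 - 2A^-10 + 3A^-6 - 3A^-2 + 2A^2 - A^6 + A^10; 12 crossings at w = +2): V = q^-1 - 1 + 2q - 3q^2 + 3q^3 - 2q^4 + 2q^5 - q^6
V(D2) = q + q^3 - q^4  [10 crossings, <D> = -A^2 + A^6 + A^14, w = +6]
V(D3) = q^-1 - 1 + 2q - 3q^2 + 3q^3 - 2q^4 + 2q^5 - q^6  (w +4, c 10, <D> = -A^-12 + 2A^-8 - 2A^-4 + 3 - 3A^4 + 2A^8 - A^12 + A^16)
V(D4) = 1  (w -2, c 12, <D> = A^-6)
key observation: comparing 4 Jones polynomials yields 3 groups


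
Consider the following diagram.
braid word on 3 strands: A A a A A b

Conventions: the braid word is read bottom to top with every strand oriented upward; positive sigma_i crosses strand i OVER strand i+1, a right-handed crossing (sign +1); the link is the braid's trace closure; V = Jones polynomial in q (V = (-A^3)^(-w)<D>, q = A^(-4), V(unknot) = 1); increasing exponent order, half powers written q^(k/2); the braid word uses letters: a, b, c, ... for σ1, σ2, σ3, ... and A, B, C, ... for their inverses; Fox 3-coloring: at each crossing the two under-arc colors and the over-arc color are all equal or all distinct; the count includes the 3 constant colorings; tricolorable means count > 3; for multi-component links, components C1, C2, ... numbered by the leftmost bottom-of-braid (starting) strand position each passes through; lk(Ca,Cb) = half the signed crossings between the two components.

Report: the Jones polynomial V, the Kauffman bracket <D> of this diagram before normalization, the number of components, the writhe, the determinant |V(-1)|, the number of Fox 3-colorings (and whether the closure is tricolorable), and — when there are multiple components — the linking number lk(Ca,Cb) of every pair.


V(q) = -q^-4 + q^-3 + q^-1
bracket: A^-2 + A^6 - A^10, w = -2
1 component, writhe -2, over 6 crossings
det 3, colorings 9 of 3^6 — tricolorable
observation: the word shrinks to σ1⁻¹ σ1⁻¹ σ1⁻¹ σ2 after cancelling


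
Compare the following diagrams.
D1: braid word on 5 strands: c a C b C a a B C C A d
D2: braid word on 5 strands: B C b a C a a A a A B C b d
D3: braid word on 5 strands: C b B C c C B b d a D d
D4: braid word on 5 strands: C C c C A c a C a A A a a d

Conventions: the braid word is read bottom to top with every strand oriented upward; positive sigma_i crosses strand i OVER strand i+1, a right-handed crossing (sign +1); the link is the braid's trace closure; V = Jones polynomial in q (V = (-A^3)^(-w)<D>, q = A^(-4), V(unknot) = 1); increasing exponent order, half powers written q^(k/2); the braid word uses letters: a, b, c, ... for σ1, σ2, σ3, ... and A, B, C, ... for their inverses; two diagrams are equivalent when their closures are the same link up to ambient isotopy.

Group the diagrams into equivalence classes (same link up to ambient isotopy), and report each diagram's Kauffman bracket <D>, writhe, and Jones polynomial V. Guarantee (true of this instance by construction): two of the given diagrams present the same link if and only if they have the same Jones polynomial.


classes: {D1, D2} | {D3, D4}
V(D1) = q^-2 + 2 + q^2  [12 crossings, <D> = A^-8 + 2 + A^8, w = 0]
V(D2) = q^-2 + 2 + q^2  (w 0, c 14, <D> = A^-8 + 2 + A^8)
D3 (bracket 1 + A^4 + A^8 + A^12; 12 crossings at w = 0): V = q^-3 + q^-2 + q^-1 + 1
V(D4) = q^-3 + q^-2 + q^-1 + 1  (w 0, c 14, <D> = 1 + A^4 + A^8 + A^12)
note: 2 values of V(q) split the 4 diagrams


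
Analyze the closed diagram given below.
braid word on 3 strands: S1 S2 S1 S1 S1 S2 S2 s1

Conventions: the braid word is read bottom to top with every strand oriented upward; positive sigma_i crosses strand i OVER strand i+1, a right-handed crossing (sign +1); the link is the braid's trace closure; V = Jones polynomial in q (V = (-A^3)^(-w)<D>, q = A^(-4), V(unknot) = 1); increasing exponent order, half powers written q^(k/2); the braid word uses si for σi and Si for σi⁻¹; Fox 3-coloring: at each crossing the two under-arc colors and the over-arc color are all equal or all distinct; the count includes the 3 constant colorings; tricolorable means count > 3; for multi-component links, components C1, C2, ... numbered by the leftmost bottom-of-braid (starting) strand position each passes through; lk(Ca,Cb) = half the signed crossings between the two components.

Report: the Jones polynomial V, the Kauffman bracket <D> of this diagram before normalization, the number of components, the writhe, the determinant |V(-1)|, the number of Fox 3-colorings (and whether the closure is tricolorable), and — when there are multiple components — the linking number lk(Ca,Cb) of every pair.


V(q) = q^-8 - 2q^-7 + q^-6 - 2q^-5 + 2q^-4 + q^-2
bracket: A^-10 + 2A^-2 - 2A^2 + A^6 - 2A^10 + A^14, w = -6
1 component, writhe -6, over 8 crossings
det 9, colorings 27 of 3^8 — tricolorable
observation: V spans 6 powers of q: at least 6 crossings in any diagram


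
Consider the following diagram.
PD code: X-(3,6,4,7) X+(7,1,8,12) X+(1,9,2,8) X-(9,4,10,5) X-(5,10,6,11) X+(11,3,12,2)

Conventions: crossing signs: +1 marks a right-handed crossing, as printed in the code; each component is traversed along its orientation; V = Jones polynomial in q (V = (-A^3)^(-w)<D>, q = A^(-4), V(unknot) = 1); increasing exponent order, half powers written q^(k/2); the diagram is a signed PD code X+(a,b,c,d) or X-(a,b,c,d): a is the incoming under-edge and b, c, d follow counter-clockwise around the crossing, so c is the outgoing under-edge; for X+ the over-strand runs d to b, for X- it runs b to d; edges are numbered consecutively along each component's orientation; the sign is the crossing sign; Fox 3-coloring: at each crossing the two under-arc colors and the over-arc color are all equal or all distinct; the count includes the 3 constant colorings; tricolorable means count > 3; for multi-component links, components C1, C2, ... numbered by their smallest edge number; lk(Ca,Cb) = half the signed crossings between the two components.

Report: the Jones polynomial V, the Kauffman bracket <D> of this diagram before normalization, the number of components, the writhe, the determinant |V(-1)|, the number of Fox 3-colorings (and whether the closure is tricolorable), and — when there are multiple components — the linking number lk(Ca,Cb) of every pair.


V = -q^-3 + 2q^-2 - 2q^-1 + 3 - 2q + 2q^2 - q^3
<D> = -A^-12 + 2A^-8 - 2A^-4 + 3 - 2A^4 + 2A^8 - A^12 (w = 0)
1 component over 6 crossings, w = 0
3 Fox colorings among 3^6, |V(-1)| = 13: not tricolorable
why: w = 0 (over 6 crossings) is diagram-only; (-A^3)^(0) removes it from V


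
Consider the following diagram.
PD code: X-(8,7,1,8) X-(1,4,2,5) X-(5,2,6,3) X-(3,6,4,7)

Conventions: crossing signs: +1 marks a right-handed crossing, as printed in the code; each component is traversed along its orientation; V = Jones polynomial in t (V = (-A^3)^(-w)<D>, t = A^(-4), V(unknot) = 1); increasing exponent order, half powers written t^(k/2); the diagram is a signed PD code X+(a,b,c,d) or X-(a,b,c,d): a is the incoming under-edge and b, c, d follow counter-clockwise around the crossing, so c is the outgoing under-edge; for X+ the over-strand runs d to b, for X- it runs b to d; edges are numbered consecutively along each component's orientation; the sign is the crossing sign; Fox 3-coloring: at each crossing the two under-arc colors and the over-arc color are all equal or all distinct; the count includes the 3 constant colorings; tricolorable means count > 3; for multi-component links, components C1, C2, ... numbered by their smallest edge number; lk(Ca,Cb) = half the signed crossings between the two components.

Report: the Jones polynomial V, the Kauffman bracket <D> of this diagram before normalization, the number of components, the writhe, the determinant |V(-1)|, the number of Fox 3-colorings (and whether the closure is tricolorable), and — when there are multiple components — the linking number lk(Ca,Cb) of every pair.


Jones polynomial: V(t) = -t^-4 + t^-3 + t^-1
<D> = A^-8 + 1 - A^4; writhe -4
components 1, writhe -4 (4 crossings)
3-colorings: 9 of 3^4, det 3 — tricolorable
note: V spans 3 powers of t: at least 3 crossings in any diagram


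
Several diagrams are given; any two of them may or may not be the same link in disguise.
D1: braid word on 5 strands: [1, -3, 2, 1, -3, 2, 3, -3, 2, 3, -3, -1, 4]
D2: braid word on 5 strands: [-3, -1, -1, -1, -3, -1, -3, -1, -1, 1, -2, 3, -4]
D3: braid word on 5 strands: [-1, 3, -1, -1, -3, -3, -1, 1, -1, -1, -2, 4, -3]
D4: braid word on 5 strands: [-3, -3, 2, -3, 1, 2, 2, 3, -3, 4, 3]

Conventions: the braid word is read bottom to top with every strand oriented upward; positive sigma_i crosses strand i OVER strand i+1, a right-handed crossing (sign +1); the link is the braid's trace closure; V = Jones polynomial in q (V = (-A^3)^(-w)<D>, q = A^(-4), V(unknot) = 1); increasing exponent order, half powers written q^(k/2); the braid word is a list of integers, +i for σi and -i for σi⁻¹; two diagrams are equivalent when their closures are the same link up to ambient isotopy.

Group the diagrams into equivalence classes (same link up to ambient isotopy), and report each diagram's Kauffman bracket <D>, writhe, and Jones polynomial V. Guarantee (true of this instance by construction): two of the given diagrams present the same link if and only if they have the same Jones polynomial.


classes: {D1, D4} | {D2, D3}
V(D1) = -q^(-3/2) + q^(-1/2) - 2q^(1/2) + q^(3/2) - 2q^(5/2) + q^(7/2)  [13 crossings, <D> = -A^-5 + 2A^-1 - A^3 + 2A^7 - A^11 + A^15, w = +3]
D2 (bracket A^-17 + 2A^-9 - A^-5 + 2A^-1 - 2A^3 + A^7 - A^11; 13 crossings at w = -9): V = q^(-19/2) - q^(-17/2) + 2q^(-15/2) - 2q^(-13/2) + q^(-11/2) - 2q^(-9/2) - q^(-5/2)
D3 (bracket A^-11 + 2A^-3 - A + 2A^5 - 2A^9 + A^13 - A^17; 13 crossings at w = -7): V = q^(-19/2) - q^(-17/2) + 2q^(-15/2) - 2q^(-13/2) + q^(-11/2) - 2q^(-9/2) - q^(-5/2)
D4 (bracket -A^-5 + 2A^-1 - A^3 + 2A^7 - A^11 + A^15; 11 crossings at w = +3): V = -q^(-3/2) + q^(-1/2) - 2q^(1/2) + q^(3/2) - 2q^(5/2) + q^(7/2)
insight: V(q) takes 2 values over 4 diagrams, fixing the grouping


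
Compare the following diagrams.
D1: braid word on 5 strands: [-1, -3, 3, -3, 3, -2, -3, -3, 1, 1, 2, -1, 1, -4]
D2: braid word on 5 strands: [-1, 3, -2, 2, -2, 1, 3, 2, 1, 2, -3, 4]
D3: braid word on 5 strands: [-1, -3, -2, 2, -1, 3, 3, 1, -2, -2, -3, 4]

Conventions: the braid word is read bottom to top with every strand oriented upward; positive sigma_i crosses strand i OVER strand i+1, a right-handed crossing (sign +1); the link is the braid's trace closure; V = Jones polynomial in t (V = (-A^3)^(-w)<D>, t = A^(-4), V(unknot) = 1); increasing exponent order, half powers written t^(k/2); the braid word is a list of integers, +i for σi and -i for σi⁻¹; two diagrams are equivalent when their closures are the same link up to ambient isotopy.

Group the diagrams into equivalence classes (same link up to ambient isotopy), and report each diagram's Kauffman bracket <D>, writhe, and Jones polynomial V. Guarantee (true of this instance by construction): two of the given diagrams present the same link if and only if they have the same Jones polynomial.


equivalence classes: {D1} | {D2} | {D3}
D1 (bracket A^-14 + 2A^-6 + A^2; 14 crossings at w = -2): V = t^-2 + 2 + t^2
V(D2) = 1 + t + t^2 + t^3  (w +4, c 12, <D> = 1 + A^4 + A^8 + A^12)
D3 (bracket A^-6 + A^-2 + A^2 + A^6; 12 crossings at w = -2): V = t^-3 + t^-2 + t^-1 + 1
key observation: comparing 3 Jones polynomials yields 3 groups


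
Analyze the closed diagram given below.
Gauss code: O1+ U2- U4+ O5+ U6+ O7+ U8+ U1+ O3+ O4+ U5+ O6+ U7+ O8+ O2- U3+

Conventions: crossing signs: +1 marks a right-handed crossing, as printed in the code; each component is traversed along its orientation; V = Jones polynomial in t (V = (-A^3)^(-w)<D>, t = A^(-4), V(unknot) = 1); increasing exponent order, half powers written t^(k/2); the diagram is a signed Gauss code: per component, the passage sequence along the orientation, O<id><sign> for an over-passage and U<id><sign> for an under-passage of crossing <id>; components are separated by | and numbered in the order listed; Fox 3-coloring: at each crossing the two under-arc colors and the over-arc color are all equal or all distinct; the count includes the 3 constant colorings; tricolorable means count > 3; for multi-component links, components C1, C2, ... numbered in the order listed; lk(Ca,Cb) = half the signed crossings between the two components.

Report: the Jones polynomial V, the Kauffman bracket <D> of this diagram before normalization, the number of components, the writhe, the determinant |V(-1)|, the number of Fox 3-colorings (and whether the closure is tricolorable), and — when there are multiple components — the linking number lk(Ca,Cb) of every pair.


V(t) = t^2 - t^3 + 2t^4 - 2t^5 + 3t^6 - 2t^7 + t^8 - t^9
bracket: -A^-18 + A^-14 - 2A^-10 + 3A^-6 - 2A^-2 + 2A^2 - A^6 + A^10, w = +6
1 component, writhe +6, over 8 crossings
det 13, colorings 3 of 3^8 — not tricolorable
observation: w = +6 shifts under R1 moves; the (-A^3)^(-6) factor cancels that in V


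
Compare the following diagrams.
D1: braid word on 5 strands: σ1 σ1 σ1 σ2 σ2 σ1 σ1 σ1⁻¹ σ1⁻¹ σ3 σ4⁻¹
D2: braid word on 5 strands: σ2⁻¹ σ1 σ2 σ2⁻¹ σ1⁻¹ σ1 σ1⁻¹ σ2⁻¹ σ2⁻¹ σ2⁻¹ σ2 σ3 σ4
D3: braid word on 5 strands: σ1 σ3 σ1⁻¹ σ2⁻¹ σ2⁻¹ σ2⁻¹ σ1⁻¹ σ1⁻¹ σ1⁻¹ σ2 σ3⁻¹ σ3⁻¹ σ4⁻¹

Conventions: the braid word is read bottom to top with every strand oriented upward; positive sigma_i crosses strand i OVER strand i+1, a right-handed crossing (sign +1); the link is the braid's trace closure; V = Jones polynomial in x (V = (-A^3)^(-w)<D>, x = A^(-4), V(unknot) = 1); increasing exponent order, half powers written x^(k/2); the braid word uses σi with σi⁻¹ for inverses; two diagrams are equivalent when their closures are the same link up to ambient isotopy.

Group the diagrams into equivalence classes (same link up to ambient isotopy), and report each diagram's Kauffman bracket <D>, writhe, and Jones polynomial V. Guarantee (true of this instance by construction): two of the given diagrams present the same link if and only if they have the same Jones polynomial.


equivalence classes: {D1} | {D2} | {D3}
D1 (bracket -A^-11 + A^-7 - A^-3 + 2A + A^9; 11 crossings at w = +5): V = -x^(3/2) - 2x^(7/2) + x^(9/2) - x^(11/2) + x^(13/2)
V(D2) = x^(-9/2) - x^(-5/2) - x^(-3/2) - x^(-1/2)  (w -1, c 13, <D> = A^-1 + A^3 + A^7 - A^15)
V(D3) = x^(-13/2) - x^(-11/2) + x^(-9/2) - 2x^(-7/2) - x^(-3/2)  [13 crossings, <D> = A^-15 + 2A^-7 - A^-3 + A - A^5, w = -7]
key observation: comparing 3 Jones polynomials yields 3 groups


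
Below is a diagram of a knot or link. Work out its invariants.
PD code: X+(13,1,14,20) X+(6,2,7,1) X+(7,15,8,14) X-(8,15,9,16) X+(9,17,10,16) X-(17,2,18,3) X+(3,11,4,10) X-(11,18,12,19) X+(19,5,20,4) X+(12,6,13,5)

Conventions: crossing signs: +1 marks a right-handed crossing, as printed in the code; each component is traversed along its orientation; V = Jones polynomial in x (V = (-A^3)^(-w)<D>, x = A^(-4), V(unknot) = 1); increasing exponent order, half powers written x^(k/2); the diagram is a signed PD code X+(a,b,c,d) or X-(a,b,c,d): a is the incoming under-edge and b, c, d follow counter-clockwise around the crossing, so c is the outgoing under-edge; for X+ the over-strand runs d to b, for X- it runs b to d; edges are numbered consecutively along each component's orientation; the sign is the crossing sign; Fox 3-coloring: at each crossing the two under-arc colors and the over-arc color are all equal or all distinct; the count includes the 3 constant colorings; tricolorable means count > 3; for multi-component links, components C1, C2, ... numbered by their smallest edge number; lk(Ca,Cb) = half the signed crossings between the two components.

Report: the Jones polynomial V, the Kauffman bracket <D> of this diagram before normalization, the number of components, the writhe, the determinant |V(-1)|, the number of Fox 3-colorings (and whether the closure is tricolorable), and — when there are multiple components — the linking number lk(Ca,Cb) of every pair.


V(x) = x - x^2 + 2x^3 - x^4 + x^5 - x^6
bracket: -A^-12 + A^-8 - A^-4 + 2 - A^4 + A^8, w = +4
1 component, writhe +4, over 10 crossings
det 7, colorings 3 of 3^10 — not tricolorable
observation: w = +4 shifts under R1 moves; the (-A^3)^(-4) factor cancels that in V


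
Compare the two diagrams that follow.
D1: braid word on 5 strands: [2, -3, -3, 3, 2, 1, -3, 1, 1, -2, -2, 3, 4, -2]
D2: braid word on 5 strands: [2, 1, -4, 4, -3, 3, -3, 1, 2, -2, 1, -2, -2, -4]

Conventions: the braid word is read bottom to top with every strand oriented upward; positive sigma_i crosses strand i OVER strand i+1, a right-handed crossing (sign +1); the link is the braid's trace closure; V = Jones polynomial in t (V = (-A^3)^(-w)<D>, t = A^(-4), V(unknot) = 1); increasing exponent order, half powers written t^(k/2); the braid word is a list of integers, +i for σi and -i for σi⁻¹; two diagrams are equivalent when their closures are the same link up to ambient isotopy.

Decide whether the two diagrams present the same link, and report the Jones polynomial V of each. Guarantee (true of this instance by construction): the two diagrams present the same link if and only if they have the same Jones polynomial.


equivalent: yes
V(D1) = t + t^3 - t^4  (w +2, c 14, <D> = -A^-10 + A^-6 + A^2)
D2 (bracket -A^-16 + A^-12 + A^-4; 14 crossings at w = 0): V = t + t^3 - t^4
why: Markov moves rewrite D1 (14 crossings) into D2 (14)


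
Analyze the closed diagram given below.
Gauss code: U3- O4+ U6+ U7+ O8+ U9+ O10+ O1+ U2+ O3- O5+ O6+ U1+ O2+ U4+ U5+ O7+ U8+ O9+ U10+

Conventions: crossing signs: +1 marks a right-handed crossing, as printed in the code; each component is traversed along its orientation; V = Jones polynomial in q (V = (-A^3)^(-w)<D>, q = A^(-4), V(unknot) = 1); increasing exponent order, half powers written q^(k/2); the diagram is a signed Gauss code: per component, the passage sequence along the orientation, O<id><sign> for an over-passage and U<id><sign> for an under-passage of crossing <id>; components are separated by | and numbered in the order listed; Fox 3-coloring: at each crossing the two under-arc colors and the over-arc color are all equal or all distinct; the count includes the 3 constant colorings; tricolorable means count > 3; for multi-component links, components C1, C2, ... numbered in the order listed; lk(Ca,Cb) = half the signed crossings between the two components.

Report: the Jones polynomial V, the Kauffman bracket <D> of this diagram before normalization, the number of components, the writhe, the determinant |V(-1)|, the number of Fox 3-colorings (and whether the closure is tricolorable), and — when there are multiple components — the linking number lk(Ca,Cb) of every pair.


Jones polynomial: V(q) = q^3 + 2q^5 - 2q^6 + 2q^7 - 3q^8 + 2q^9 - 2q^10 + q^11
<D> = A^-20 - 2A^-16 + 2A^-12 - 3A^-8 + 2A^-4 - 2 + 2A^4 + A^12; writhe +8
components 1, writhe +8 (10 crossings)
3-colorings: 9 of 3^10, det 15 — tricolorable
note: w = +8 (over 10 crossings) is diagram-only; (-A^3)^(-8) removes it from V


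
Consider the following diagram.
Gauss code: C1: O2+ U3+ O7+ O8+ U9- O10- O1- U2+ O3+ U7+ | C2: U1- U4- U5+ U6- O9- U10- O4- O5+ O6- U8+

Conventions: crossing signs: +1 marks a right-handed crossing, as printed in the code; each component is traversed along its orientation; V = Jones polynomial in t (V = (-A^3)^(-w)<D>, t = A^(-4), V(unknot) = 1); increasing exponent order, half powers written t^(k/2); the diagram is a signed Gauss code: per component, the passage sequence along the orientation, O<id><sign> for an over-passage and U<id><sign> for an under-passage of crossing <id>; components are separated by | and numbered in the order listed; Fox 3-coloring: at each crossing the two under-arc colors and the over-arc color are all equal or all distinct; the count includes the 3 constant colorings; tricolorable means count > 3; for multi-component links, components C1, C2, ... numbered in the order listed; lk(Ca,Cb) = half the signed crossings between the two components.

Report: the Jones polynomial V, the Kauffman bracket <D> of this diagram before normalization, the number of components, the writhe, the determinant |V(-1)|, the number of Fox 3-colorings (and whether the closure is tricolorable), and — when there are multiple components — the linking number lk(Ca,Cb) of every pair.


V(t) = -t^(-3/2) - 2t^(1/2) + t^(3/2) - t^(5/2) + t^(7/2)
bracket: A^-14 - A^-10 + A^-6 - 2A^-2 - A^6, w = 0
2 components, writhe 0, over 10 crossings
lk(C1,C2) = -1
det 6, colorings 9 of 3^10 — tricolorable
observation: summing lk over 1 pair gives -1
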